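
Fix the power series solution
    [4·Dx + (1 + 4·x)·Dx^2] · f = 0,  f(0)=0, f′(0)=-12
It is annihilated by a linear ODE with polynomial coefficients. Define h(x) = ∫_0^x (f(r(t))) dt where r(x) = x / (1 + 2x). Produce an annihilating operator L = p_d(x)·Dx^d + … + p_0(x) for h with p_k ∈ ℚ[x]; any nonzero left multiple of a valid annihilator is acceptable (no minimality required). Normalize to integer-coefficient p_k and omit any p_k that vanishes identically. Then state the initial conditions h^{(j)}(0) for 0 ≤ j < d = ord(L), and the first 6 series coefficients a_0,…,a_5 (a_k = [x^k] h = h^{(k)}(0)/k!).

f: a_k = 0, -12, 24, -64, 192, -3072/5, …
Change of var in L_f (x↦r) gives L₀.
h=∫h₀ ⇒ L = L₀·Dx.
L = (8 + 24·x)·Dx^2 + (1 + 8·x + 12·x^2)·Dx^3  (order 3).
h: a_k = 0, 0, -6, 16, -52, 192, …
ICs: h(0) = 0, h′(0) = 0, h′′(0) = -12.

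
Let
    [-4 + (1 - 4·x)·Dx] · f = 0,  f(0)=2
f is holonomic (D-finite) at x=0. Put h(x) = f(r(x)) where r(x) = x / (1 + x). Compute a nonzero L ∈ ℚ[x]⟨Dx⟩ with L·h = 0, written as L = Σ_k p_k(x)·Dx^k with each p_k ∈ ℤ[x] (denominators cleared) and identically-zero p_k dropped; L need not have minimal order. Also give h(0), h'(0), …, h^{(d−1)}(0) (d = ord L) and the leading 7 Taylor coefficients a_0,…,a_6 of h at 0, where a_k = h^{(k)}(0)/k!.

L = 4 + (-1 + 2·x + 3·x^2)·Dx  (order 1).
h: a_k = 2, 8, 24, 72, 216, 648, 1944, …
ICs: h(0) = 2.

f: a_k = 2, 8, 32, 128, 512, 2048, 8192, …
h₀=f(r): pull back L_f along r ⇒ L₀.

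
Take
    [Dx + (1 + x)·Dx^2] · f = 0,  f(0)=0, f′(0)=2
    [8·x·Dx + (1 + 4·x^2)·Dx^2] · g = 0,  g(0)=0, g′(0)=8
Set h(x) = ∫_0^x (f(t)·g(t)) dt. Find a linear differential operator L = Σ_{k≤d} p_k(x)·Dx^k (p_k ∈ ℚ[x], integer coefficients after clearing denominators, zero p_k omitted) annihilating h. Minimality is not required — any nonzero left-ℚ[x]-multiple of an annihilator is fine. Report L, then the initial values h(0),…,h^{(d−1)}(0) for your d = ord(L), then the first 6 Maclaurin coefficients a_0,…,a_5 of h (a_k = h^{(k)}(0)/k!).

L = (288 + 560·x + 3584·x^2 + 8640·x^3 + 7680·x^4 + 3328·x^5 + 1024·x^7)·Dx^2 + (258 + 1840·x + 6992·x^2 + 19264·x^3 + 29440·x^4 + 23808·x^5 + 8960·x^6 + 3072·x^7 + 3584·x^8)·Dx^3 + (36 + 628·x + 2496·x^2 + 6192·x^3 + 12288·x^4 + 15936·x^5 + 12288·x^6 + 5376·x^7 + 3072·x^8 + 2048·x^9)·Dx^4 + (17 + 66·x + 241·x^2 + 608·x^3 + 1152·x^4 + 1728·x^5 + 2016·x^6 + 1536·x^7 + 768·x^8 + 512·x^9 + 256·x^10)·Dx^5  (order 5).
h: a_k = 0, 0, 0, 16/3, -2, -16/5, …
ICs: h(0) = 0, h′(0) = 0, h′′(0) = 0, h′′′(0) = 32, h′′′′(0) = -48.

f: a_k = 0, 2, -1, 2/3, -1/2, 2/5, …
g: a_k = 0, 8, 0, -32/3, 0, 128/5, …
Sym-product of L_f,L_g gives L₀ (≤ ord 4).
∫: right-multiply L₀ by Dx.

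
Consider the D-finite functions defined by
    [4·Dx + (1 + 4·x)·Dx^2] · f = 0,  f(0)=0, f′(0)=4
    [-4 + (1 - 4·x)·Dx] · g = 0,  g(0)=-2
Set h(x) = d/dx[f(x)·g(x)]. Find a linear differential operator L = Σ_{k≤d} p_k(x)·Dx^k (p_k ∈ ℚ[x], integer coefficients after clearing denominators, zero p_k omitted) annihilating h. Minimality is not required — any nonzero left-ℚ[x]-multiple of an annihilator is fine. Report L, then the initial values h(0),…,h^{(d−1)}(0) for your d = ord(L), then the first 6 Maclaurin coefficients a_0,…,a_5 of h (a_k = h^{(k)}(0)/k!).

L = 64 + (4 + 80·x)·Dx + (-1 + 16·x^2)·Dx^2  (order 2).
h: a_k = -8, -32, -320, -3584/3, -24064/3, -151552/5, …
ICs: h(0) = -8, h′(0) = -32.

f: a_k = 0, 4, -8, 64/3, -64, 1024/5, …
g: a_k = -2, -8, -32, -128, -512, -2048, …
L₀ := L_f ⊗_s L_g (sym. prod.), ord ≤ 2.
h=h₀': d/dx-closure on L₀ ⇒ L.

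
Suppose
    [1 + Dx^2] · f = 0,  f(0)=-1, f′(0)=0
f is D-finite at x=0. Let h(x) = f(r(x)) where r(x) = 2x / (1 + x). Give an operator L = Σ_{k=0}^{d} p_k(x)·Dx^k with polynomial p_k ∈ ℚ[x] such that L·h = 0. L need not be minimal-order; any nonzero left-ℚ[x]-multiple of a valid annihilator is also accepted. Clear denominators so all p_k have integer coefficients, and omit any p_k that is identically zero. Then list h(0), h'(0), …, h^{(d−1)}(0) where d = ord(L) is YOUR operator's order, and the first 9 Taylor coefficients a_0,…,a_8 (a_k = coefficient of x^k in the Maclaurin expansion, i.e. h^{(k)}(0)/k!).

f: a_k = -1, 0, 1/2, 0, -1/24, 0, 1/720, 0, -1/40320, …
h₀=f(r): pull back L_f along r ⇒ L₀.
L = 4 + (2 + 6·x + 6·x^2 + 2·x^3)·Dx + (1 + 4·x + 6·x^2 + 4·x^3 + x^4)·Dx^2  (order 2).
h: a_k = -1, 0, 2, -4, 16/3, -16/3, 154/45, 4/5, -2354/315, …
ICs: h(0) = -1, h′(0) = 0.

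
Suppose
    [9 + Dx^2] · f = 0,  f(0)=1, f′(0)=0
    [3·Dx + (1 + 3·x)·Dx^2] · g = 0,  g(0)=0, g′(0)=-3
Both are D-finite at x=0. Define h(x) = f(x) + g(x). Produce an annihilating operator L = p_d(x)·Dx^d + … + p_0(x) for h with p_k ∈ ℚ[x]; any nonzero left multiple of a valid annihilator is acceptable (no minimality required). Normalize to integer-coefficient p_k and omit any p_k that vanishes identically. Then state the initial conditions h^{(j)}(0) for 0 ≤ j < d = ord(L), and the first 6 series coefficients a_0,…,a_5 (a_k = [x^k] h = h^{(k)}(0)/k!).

L = (63 + 54·x + 81·x^2)·Dx + (9 + 45·x + 81·x^2 + 81·x^3)·Dx^2 + (7 + 6·x + 9·x^2)·Dx^3 + (1 + 5·x + 9·x^2 + 9·x^3)·Dx^4  (order 4).
h: a_k = 1, -3, 0, -9, 189/8, -243/5, …
ICs: h(0) = 1, h′(0) = -3, h′′(0) = 0, h′′′(0) = -54.

f: a_k = 1, 0, -9/2, 0, 27/8, 0, …
g: a_k = 0, -3, 9/2, -9, 81/4, -243/5, …
f+g: L₀ = lclm(L_f,L_g), ord ≤ 2+2.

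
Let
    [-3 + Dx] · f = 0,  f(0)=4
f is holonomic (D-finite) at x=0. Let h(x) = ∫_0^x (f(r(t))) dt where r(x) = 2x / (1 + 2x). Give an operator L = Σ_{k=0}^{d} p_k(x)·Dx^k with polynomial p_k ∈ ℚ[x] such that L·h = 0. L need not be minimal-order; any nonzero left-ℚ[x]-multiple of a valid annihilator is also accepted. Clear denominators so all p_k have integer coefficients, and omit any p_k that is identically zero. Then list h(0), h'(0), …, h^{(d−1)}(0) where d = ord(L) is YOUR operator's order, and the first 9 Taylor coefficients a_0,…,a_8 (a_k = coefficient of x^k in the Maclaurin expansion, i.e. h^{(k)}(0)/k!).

L = -6·Dx + (1 + 4·x + 4·x^2)·Dx^2  (order 2).
h: a_k = 0, 4, 12, 8, -12, 24/5, 56/5, -1104/35, 1644/35, …
ICs: h(0) = 0, h′(0) = 4.

f: a_k = 4, 12, 18, 18, 27/2, 81/10, 81/20, 243/140, 729/1120, …
Substitute x→r, Dx→(1/r')Dx; clear ⇒ L₀.
∫: right-multiply L₀ by Dx.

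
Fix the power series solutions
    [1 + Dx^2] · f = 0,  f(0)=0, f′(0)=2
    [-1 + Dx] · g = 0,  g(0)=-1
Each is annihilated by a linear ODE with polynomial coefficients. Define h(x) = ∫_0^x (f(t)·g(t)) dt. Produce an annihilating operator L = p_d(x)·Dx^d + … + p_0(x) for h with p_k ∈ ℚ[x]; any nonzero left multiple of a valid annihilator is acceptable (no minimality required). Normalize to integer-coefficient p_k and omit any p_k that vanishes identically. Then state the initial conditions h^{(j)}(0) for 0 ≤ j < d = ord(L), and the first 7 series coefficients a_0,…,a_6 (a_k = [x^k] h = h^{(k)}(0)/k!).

f: a_k = 0, 2, 0, -1/3, 0, 1/60, 0, …
g: a_k = -1, -1, -1/2, -1/6, -1/24, -1/120, -1/720, …
h₀=f·g: eliminate ⇒ L₀, order ≤ 2·1.
∫: right-multiply L₀ by Dx.
L = 2·Dx - 2·Dx^2 + Dx^3  (order 3).
h: a_k = 0, 0, -1, -2/3, -1/6, 0, 1/90, …
ICs: h(0) = 0, h′(0) = 0, h′′(0) = -2.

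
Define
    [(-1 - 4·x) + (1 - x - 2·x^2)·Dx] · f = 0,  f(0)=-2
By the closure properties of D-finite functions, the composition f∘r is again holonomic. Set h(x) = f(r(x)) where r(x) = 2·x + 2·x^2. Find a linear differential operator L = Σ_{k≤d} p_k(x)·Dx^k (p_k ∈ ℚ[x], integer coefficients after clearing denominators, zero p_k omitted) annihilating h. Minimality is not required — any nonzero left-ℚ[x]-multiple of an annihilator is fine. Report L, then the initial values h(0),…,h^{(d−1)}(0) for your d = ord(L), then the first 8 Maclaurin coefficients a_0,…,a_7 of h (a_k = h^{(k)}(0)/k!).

f: a_k = -2, -2, -6, -10, -22, -42, -86, -170, …
Change of var in L_f (x↦r) gives L₀.
L = (2 + 20·x + 48·x^2 + 32·x^3) + (-1 + 2·x + 10·x^2 + 16·x^3 + 8·x^4)·Dx  (order 1).
h: a_k = -2, -4, -28, -128, -616, -2992, -14416, -69632, …
ICs: h(0) = -2.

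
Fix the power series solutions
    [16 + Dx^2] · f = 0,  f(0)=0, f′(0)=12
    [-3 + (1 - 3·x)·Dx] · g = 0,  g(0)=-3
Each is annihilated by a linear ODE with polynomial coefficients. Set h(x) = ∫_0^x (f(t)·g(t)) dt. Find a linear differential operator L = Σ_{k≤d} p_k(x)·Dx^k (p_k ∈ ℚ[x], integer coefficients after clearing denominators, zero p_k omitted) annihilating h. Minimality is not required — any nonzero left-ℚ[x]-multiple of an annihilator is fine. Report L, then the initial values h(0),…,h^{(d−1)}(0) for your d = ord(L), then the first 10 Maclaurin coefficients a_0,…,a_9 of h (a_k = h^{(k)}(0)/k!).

L = (-16 + 48·x)·Dx + 6·Dx^2 + (-1 + 3·x)·Dx^3  (order 3).
h: a_k = 0, 0, -18, -36, -57, -684/5, -1774/5, -31932/35, -167387/70, -669548/105, …
ICs: h(0) = 0, h′(0) = 0, h′′(0) = -36.

f: a_k = 0, 12, 0, -32, 0, 128/5, 0, -1024/105, 0, 2048/945, …
g: a_k = -3, -9, -27, -81, -243, -729, -2187, -6561, -19683, -59049, …
h₀=f·g: eliminate ⇒ L₀, order ≤ 2·1.
∫: right-multiply L₀ by Dx.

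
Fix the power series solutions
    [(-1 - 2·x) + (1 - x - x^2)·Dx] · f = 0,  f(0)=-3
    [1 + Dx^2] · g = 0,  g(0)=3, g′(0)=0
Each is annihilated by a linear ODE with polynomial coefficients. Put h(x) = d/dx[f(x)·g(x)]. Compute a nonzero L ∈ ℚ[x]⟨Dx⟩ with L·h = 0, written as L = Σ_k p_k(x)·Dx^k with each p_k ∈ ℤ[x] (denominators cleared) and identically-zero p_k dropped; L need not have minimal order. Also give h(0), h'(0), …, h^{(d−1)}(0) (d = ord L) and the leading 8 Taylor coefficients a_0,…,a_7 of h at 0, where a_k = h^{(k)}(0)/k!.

L = (3 - 2·x - x^2 + 2·x^3 + x^4) + (4 + 10·x + 6·x^2 + 4·x^3)·Dx + (-1 + x^2 + 2·x^3 + x^4)·Dx^2  (order 2).
h: a_k = -9, -27, -135/2, -291/2, -2355/8, -22857/40, -86303/80, -1117089/560, …
ICs: h(0) = -9, h′(0) = -27.

f: a_k = -3, -3, -6, -9, -15, -24, -39, -63, …
g: a_k = 3, 0, -3/2, 0, 1/8, 0, -1/240, 0, …
f·g: L₀ = L_f ⊗_s L_g, ord ≤ 1·2.
Derive L from L₀ (diff closure).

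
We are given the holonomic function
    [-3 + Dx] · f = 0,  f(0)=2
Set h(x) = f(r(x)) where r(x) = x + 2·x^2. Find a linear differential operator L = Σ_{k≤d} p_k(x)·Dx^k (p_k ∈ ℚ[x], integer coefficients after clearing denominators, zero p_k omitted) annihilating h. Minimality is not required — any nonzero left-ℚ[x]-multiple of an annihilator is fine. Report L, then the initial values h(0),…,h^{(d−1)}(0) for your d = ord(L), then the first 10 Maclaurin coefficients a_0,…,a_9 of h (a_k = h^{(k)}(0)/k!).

f: a_k = 2, 6, 9, 9, 27/4, 81/20, 81/40, 243/280, 729/2240, 243/2240, …
Substitute x→r, Dx→(1/r')Dx; clear ⇒ L₀.
L = (-3 - 12·x) + Dx  (order 1).
h: a_k = 2, 6, 21, 45, 387/4, 3321/20, 11061/40, 112887/280, 253557/448, 232389/320, …
ICs: h(0) = 2.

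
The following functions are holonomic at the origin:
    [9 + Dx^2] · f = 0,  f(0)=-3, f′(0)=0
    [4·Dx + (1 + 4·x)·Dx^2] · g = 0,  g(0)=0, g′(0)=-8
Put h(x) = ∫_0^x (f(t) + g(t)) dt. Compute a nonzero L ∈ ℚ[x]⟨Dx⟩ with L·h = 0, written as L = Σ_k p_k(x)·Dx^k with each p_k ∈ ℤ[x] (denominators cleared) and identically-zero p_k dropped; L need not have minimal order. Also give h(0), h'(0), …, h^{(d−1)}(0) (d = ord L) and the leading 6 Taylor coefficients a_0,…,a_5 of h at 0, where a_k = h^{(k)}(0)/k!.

f: a_k = -3, 0, 27/2, 0, -81/8, 0, …
g: a_k = 0, -8, 16, -128/3, 128, -2048/5, …
f+g: L₀ = lclm(L_f,L_g), ord ≤ 2+2.
∫: right-multiply L₀ by Dx.
L = (3780 + 2592·x + 5184·x^2)·Dx^2 + (369 + 2124·x + 3888·x^2 + 5184·x^3)·Dx^3 + (420 + 288·x + 576·x^2)·Dx^4 + (41 + 236·x + 432·x^2 + 576·x^3)·Dx^5  (order 5).
h: a_k = 0, -3, -4, 59/6, -32/3, 943/40, …
ICs: h(0) = 0, h′(0) = -3, h′′(0) = -8, h′′′(0) = 59, h′′′′(0) = -256.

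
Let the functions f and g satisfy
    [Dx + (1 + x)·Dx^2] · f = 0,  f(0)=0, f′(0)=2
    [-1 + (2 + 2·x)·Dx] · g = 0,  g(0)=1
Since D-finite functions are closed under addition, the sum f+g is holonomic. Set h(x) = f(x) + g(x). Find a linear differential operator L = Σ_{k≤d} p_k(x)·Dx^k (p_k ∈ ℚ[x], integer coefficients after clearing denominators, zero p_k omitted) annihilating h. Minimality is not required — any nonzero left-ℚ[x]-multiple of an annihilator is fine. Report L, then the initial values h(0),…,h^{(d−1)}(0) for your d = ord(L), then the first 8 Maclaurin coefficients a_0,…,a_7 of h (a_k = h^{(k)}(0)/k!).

f: a_k = 0, 2, -1, 2/3, -1/2, 2/5, -1/3, 2/7, …
g: a_k = 1, 1/2, -1/8, 1/16, -5/128, 7/256, -21/1024, 33/2048, …
L₀ := lclm(L_f,L_g); ord L₀ ≤ 2+1.
L = Dx + (5 + 5·x)·Dx^2 + (2 + 4·x + 2·x^2)·Dx^3  (order 3).
h: a_k = 1, 5/2, -9/8, 35/48, -69/128, 547/1280, -1087/3072, 4327/14336, …
ICs: h(0) = 1, h′(0) = 5/2, h′′(0) = -9/4.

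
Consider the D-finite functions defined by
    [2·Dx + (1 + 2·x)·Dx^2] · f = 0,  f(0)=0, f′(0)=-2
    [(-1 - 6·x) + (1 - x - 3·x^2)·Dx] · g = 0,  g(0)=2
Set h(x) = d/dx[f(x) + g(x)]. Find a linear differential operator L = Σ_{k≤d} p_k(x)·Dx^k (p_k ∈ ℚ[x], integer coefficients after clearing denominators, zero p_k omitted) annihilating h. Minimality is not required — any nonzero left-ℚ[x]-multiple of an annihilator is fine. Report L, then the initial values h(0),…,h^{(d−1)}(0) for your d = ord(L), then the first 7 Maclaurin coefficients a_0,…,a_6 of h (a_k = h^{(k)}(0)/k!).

L = (-74 - 412·x - 948·x^2 - 864·x^3 - 648·x^4) + (-17 - 212·x - 890·x^2 - 1644·x^3 - 1764·x^4 - 1080·x^5)·Dx + (5 + 27·x + 33·x^2 - 68·x^3 - 276·x^4 - 396·x^5 - 216·x^6)·Dx^2  (order 2).
h: a_k = 0, 20, 34, 168, 368, 1228, 2910, …
ICs: h(0) = 0, h′(0) = 20.

f: a_k = 0, -2, 2, -8/3, 4, -32/5, 32/3, …
g: a_k = 2, 2, 8, 14, 38, 80, 194, …
L₀ := lclm(L_f,L_g); ord L₀ ≤ 2+1.
h=h₀': d/dx-closure on L₀ ⇒ L.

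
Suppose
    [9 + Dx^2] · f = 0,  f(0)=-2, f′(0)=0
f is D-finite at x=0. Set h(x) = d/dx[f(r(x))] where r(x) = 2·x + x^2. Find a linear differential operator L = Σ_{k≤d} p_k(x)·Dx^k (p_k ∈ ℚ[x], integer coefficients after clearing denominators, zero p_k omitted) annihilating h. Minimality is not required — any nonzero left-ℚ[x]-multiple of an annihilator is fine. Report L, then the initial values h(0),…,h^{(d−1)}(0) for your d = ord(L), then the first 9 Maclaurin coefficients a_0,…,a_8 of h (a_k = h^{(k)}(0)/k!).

L = (39 + 144·x + 216·x^2 + 144·x^3 + 36·x^4) + (-3 - 3·x)·Dx + (1 + 2·x + x^2)·Dx^2  (order 2).
h: a_k = 0, 72, 108, -396, -1080, -972/5, 11718/5, 110862/35, -2916/35, …
ICs: h(0) = 0, h′(0) = 72.

f: a_k = -2, 0, 9, 0, -27/4, 0, 81/40, 0, -729/2240, …
Change of var in L_f (x↦r) gives L₀.
h=h₀': d/dx-closure on L₀ ⇒ L.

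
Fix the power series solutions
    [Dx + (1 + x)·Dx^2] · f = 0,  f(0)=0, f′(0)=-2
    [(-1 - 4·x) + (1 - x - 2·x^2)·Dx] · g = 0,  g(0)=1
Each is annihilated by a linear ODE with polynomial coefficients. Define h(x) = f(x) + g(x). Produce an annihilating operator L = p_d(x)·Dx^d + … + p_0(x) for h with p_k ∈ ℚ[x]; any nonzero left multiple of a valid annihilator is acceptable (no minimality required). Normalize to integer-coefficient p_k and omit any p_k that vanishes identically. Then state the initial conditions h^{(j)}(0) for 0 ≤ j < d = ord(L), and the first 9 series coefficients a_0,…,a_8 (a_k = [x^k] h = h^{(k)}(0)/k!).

f: a_k = 0, -2, 1, -2/3, 1/2, -2/5, 1/3, -2/7, 1/4, …
g: a_k = 1, 1, 3, 5, 11, 21, 43, 85, 171, …
f+g: L₀ = lclm(L_f,L_g), ord ≤ 2+1.
L = (-42 - 144·x - 144·x^2 - 96·x^3)·Dx + (-28 - 172·x - 312·x^2 - 328·x^3 - 160·x^4)·Dx^2 + (7 + 14·x - 5·x^2 - 56·x^3 - 76·x^4 - 32·x^5)·Dx^3  (order 3).
h: a_k = 1, -1, 4, 13/3, 23/2, 103/5, 130/3, 593/7, 685/4, …
ICs: h(0) = 1, h′(0) = -1, h′′(0) = 8.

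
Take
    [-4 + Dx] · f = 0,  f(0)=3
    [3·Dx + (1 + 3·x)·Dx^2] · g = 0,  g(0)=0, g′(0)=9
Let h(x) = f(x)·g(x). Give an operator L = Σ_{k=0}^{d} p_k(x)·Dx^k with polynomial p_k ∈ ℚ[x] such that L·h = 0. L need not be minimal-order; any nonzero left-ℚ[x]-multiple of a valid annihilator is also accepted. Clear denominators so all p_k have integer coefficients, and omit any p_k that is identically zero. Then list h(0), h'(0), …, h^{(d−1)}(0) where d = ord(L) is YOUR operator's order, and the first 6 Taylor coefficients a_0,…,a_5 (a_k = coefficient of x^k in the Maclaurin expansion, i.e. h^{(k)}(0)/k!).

f: a_k = 3, 12, 24, 32, 32, 128/5, …
g: a_k = 0, 9, -27/2, 27, -243/4, 729/5, …
Sym-product of L_f,L_g gives L₀ (≤ ord 2).
L = (4 + 48·x) + (-5 - 24·x)·Dx + (1 + 3·x)·Dx^2  (order 2).
h: a_k = 0, 27, 135/2, 135, 423/4, 1062/5, …
ICs: h(0) = 0, h′(0) = 27.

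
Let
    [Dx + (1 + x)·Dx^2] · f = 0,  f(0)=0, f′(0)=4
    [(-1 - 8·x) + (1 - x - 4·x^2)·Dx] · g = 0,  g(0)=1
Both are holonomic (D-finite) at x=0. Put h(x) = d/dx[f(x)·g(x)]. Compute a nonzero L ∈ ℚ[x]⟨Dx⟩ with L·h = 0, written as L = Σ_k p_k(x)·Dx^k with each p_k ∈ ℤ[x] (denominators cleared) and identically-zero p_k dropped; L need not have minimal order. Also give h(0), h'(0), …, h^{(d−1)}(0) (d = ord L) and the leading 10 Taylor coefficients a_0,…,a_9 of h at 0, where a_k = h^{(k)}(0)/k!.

L = (236 + 648·x + 576·x^2) + (25 + 277·x + 672·x^2 + 448·x^3)·Dx + (-9 - 16·x + 45·x^2 + 116·x^3 + 64·x^4)·Dx^2  (order 2).
h: a_k = 4, 4, 58, 316/3, 1567/3, 6274/5, 4393, 1229428/105, 2503831/70, 6191863/63, …
ICs: h(0) = 4, h′(0) = 4.

f: a_k = 0, 4, -2, 4/3, -1, 4/5, -2/3, 4/7, -1/2, 4/9, …
g: a_k = 1, 1, 5, 9, 29, 65, 181, 441, 1165, 2929, …
f·g: L₀ = L_f ⊗_s L_g, ord ≤ 2·1.
Differentiate: ansatz ord ≤ ord L₀ ⇒ L.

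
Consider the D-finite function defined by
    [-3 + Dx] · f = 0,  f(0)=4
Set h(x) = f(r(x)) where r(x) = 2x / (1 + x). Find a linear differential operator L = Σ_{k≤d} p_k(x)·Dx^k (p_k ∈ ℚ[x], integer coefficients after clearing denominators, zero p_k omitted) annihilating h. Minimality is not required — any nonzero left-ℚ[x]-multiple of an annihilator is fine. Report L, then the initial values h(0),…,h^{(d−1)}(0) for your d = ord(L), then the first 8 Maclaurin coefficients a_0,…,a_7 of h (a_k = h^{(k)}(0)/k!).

L = -6 + (1 + 2·x + x^2)·Dx  (order 1).
h: a_k = 4, 24, 48, 24, -24, -24/5, 96/5, -456/35, …
ICs: h(0) = 4.

f: a_k = 4, 12, 18, 18, 27/2, 81/10, 81/20, 243/140, …
Change of var in L_f (x↦r) gives L₀.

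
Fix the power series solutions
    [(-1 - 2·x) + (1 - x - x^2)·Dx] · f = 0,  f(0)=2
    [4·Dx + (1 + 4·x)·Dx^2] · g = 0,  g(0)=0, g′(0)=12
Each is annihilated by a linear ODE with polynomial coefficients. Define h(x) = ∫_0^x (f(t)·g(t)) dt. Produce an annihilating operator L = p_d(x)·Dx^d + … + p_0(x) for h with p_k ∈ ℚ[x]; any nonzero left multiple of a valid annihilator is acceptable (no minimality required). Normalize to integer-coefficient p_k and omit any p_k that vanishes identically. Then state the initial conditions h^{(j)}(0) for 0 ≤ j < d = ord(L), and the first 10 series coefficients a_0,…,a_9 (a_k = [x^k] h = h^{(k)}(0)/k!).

f: a_k = 2, 2, 4, 6, 10, 16, 26, 42, 68, 110, …
g: a_k = 0, 12, -24, 64, -192, 3072/5, -2048, 49152/7, -24576, 262144/3, …
f·g: L₀ = L_f ⊗_s L_g, ord ≤ 1·2.
h=∫h₀ ⇒ L = L₀·Dx.
L = (6 + 16·x)·Dx + (-2 + 16·x + 20·x^2)·Dx^2 + (-1 - 3·x + 5·x^2 + 4·x^3)·Dx^3  (order 3).
h: a_k = 0, 0, 12, -8, 32, -56, 2692/15, -16496/35, 51717/35, -1422056/315, …
ICs: h(0) = 0, h′(0) = 0, h′′(0) = 24.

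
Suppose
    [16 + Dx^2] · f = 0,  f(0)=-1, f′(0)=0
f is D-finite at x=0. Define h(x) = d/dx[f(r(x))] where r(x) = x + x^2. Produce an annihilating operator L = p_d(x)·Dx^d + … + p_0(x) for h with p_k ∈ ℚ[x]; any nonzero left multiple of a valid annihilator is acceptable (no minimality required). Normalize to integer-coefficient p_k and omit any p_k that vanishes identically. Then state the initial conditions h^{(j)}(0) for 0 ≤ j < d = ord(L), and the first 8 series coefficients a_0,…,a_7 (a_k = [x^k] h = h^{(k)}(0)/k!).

L = (28 + 128·x + 384·x^2 + 512·x^3 + 256·x^4) + (-6 - 12·x)·Dx + (1 + 4·x + 4·x^2)·Dx^2  (order 2).
h: a_k = 0, 16, 48, -32/3, -640/3, -5248/15, -896/15, 184064/315, …
ICs: h(0) = 0, h′(0) = 16.

f: a_k = -1, 0, 8, 0, -32/3, 0, 256/45, 0, …
f∘r: x↦r, Dx↦Dx/r' in L_f ⇒ L₀.
h=h₀': d/dx-closure on L₀ ⇒ L.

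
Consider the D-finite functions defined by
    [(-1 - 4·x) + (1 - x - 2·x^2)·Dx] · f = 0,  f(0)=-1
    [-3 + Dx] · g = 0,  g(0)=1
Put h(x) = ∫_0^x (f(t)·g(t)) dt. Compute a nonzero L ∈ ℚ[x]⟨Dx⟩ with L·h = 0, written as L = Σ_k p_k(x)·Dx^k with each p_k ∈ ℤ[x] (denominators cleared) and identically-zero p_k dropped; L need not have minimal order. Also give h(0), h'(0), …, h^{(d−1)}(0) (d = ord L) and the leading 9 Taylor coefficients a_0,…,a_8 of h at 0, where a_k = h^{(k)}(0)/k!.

f: a_k = -1, -1, -3, -5, -11, -21, -43, -85, -171, …
g: a_k = 1, 3, 9/2, 9/2, 27/8, 81/40, 81/80, 243/560, 729/4480, …
Product ⇒ symmetric product L₀, ord ≤ 1.
∫: right-multiply L₀ by Dx.
L = (4 + x - 6·x^2)·Dx + (-1 + x + 2·x^2)·Dx^2  (order 2).
h: a_k = 0, -1, -2, -7/2, -23/4, -379/40, -159/10, -15293/560, -107071/2240, …
ICs: h(0) = 0, h′(0) = -1.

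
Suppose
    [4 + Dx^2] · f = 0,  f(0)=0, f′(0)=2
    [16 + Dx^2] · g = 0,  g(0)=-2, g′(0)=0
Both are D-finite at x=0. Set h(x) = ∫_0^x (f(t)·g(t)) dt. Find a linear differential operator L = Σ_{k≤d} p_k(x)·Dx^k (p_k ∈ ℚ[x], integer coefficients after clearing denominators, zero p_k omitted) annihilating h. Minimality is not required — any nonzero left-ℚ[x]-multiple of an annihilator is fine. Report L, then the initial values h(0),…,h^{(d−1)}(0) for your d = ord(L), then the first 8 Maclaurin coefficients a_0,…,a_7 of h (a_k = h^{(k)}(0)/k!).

f: a_k = 0, 2, 0, -4/3, 0, 4/15, 0, -8/315, …
g: a_k = -2, 0, 16, 0, -64/3, 0, 512/45, 0, …
Sym-product of L_f,L_g gives L₀ (≤ ord 4).
h=∫h₀ ⇒ L = L₀·Dx.
L = 144·Dx + 40·Dx^3 + Dx^5  (order 5).
h: a_k = 0, 0, -2, 0, 26/3, 0, -484/45, 0, …
ICs: h(0) = 0, h′(0) = 0, h′′(0) = -4, h′′′(0) = 0, h′′′′(0) = 208.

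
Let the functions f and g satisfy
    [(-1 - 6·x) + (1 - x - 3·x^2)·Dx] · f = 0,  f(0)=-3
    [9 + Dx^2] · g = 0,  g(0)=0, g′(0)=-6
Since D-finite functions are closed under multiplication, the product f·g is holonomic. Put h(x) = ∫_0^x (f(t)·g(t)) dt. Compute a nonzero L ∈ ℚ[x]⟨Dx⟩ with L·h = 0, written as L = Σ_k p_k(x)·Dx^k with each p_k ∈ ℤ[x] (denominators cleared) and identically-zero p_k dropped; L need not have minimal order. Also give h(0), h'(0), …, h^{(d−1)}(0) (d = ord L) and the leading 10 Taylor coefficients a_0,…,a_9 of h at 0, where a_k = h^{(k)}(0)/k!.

f: a_k = -3, -3, -12, -21, -57, -120, -291, -651, -1524, -3477, …
g: a_k = 0, -6, 0, 9, 0, -81/20, 0, 243/280, 0, -243/2240, …
Sym-product of L_f,L_g gives L₀ (≤ ord 2).
Integrate: L := L₀·Dx.
L = (-3 + 9·x + 27·x^2)·Dx + (2 + 12·x)·Dx^2 + (-1 + x + 3·x^2)·Dx^3  (order 3).
h: a_k = 0, 0, 9, 6, 45/4, 99/5, 1641/40, 10863/140, 358119/2240, 18097/56, …
ICs: h(0) = 0, h′(0) = 0, h′′(0) = 18.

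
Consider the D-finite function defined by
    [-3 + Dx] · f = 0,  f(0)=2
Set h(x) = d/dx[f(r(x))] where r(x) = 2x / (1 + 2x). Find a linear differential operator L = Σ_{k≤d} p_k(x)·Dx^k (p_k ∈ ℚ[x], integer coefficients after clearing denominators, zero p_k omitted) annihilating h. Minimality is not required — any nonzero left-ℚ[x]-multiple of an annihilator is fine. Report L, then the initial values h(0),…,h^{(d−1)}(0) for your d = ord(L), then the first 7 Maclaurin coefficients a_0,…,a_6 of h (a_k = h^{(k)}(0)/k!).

f: a_k = 2, 6, 9, 9, 27/4, 81/20, 81/40, …
h₀=f(r): pull back L_f along r ⇒ L₀.
h=h₀': d/dx-closure on L₀ ⇒ L.
L = (2 - 8·x) + (-1 - 4·x - 4·x^2)·Dx  (order 1).
h: a_k = 12, 24, -72, 48, 168, -3312/5, 6576/5, …
ICs: h(0) = 12.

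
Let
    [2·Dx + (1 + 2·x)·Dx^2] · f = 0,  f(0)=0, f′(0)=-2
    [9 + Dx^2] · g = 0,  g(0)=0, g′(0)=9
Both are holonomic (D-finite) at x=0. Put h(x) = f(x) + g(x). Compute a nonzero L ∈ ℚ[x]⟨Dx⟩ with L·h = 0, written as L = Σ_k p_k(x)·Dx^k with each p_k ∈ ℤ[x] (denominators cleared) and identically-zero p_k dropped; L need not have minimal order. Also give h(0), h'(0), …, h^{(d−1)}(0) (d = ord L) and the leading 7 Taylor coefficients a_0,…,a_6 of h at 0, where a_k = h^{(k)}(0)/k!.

L = (594 + 648·x + 648·x^2)·Dx + (153 + 630·x + 972·x^2 + 648·x^3)·Dx^2 + (66 + 72·x + 72·x^2)·Dx^3 + (17 + 70·x + 108·x^2 + 72·x^3)·Dx^4  (order 4).
h: a_k = 0, 7, 2, -97/6, 4, -13/40, 32/3, …
ICs: h(0) = 0, h′(0) = 7, h′′(0) = 4, h′′′(0) = -97.

f: a_k = 0, -2, 2, -8/3, 4, -32/5, 32/3, …
g: a_k = 0, 9, 0, -27/2, 0, 243/40, 0, …
L₀ := lclm(L_f,L_g); ord L₀ ≤ 2+2.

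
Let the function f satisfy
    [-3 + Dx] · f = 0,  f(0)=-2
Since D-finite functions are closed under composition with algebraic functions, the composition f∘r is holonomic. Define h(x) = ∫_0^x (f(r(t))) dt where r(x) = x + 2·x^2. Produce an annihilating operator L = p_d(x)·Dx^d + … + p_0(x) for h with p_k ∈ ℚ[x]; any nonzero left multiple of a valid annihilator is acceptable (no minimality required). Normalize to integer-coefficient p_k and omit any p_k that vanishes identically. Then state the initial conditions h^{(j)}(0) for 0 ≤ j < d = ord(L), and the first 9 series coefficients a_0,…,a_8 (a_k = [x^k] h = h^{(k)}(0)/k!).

L = (-3 - 12·x)·Dx + Dx^2  (order 2).
h: a_k = 0, -2, -3, -7, -45/4, -387/20, -1107/40, -11061/280, -112887/2240, …
ICs: h(0) = 0, h′(0) = -2.

f: a_k = -2, -6, -9, -9, -27/4, -81/20, -81/40, -243/280, -729/2240, …
h₀=f(r): pull back L_f along r ⇒ L₀.
h=∫h₀ ⇒ L = L₀·Dx.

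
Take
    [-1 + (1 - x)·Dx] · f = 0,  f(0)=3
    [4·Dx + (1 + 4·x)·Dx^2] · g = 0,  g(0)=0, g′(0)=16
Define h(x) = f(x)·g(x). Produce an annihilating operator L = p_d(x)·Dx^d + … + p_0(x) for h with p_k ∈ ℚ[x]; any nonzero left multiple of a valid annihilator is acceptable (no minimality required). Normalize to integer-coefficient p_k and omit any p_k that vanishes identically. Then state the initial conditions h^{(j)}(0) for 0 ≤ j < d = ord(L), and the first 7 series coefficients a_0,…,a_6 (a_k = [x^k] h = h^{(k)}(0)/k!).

L = 4 + (-2 + 12·x)·Dx + (-1 - 3·x + 4·x^2)·Dx^2  (order 2).
h: a_k = 0, 48, -48, 208, -560, 9488/5, -31472/5, …
ICs: h(0) = 0, h′(0) = 48.

f: a_k = 3, 3, 3, 3, 3, 3, 3, …
g: a_k = 0, 16, -32, 256/3, -256, 4096/5, -8192/3, …
f·g: L₀ = L_f ⊗_s L_g, ord ≤ 1·2.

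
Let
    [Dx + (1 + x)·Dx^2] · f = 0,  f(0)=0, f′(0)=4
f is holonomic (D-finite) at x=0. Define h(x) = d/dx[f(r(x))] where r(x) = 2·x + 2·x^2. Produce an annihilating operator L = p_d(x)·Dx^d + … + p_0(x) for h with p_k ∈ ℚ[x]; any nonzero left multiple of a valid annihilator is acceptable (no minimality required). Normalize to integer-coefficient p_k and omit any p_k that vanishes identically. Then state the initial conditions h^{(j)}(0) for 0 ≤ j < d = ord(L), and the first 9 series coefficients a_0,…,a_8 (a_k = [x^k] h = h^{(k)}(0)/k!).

f: a_k = 0, 4, -2, 4/3, -1, 4/5, -2/3, 4/7, -1/2, …
f∘r: x↦r, Dx↦Dx/r' in L_f ⇒ L₀.
h₀' ⇒ L via d/dx closure of L₀.
L = (4·x + 4·x^2) + (1 + 4·x + 6·x^2 + 4·x^3)·Dx  (order 1).
h: a_k = 8, 0, -16, 32, -32, 0, 64, -128, 128, …
ICs: h(0) = 8.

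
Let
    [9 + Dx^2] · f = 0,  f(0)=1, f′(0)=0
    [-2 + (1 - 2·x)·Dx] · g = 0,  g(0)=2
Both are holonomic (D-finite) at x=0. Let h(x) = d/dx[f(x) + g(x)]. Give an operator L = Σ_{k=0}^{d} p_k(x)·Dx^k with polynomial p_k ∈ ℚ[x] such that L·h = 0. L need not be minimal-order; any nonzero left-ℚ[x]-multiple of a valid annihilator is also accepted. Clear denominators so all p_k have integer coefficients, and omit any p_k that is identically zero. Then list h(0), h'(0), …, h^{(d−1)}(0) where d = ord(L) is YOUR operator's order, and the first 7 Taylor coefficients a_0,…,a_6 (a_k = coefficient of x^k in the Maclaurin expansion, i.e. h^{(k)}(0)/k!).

L = (684 - 432·x + 432·x^2) + (-99 + 306·x - 324·x^2 + 216·x^3)·Dx + (76 - 48·x + 48·x^2)·Dx^2 + (-11 + 34·x - 36·x^2 + 24·x^3)·Dx^3  (order 3).
h: a_k = 4, 7, 48, 283/2, 320, 30477/40, 1792, …
ICs: h(0) = 4, h′(0) = 7, h′′(0) = 96.

f: a_k = 1, 0, -9/2, 0, 27/8, 0, -81/80, …
g: a_k = 2, 4, 8, 16, 32, 64, 128, …
Sum ⇒ L₀ = lclm(L_f,L_g) in ℚ(x)⟨Dx⟩.
Derive L from L₀ (diff closure).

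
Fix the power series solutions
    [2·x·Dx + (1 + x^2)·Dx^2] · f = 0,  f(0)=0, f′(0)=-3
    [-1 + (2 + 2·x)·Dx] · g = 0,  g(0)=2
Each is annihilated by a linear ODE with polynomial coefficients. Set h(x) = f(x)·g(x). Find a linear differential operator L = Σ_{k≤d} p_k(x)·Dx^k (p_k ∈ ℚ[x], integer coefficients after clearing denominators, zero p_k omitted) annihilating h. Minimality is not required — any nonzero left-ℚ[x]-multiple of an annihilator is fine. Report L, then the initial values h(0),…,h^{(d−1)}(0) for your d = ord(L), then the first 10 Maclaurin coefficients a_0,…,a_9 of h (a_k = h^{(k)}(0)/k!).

f: a_k = 0, -3, 0, 1, 0, -3/5, 0, 3/7, 0, -1/3, …
g: a_k = 2, 1, -1/4, 1/8, -5/64, 7/128, -21/512, 33/1024, -429/16384, 715/32768, …
Product ⇒ symmetric product L₀, ord ≤ 2.
L = (3 - 4·x - x^2) + (-4 + 4·x + 12·x^2 + 4·x^3)·Dx + (4 + 8·x + 8·x^2 + 8·x^3 + 4·x^4)·Dx^2  (order 2).
h: a_k = 0, -6, -3, 11/4, 5/8, -389/320, -409/640, 18853/17920, 11167/35840, -237197/344064, …
ICs: h(0) = 0, h′(0) = -6.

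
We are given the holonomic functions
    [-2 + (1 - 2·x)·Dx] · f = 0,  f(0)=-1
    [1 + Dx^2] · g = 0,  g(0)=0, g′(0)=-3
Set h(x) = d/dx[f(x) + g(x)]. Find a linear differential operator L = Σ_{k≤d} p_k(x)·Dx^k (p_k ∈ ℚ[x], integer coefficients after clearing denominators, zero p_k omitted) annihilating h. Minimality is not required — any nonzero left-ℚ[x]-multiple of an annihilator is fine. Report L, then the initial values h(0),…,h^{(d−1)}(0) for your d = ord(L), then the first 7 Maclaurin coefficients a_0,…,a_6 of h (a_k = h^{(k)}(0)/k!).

f: a_k = -1, -2, -4, -8, -16, -32, -64, …
g: a_k = 0, -3, 0, 1/2, 0, -1/40, 0, …
h₀=f+g: left-lcm gives L₀, ord ≤ 3.
h=h₀': d/dx-closure on L₀ ⇒ L.
L = (196 - 16·x + 16·x^2) + (-25 + 54·x - 12·x^2 + 8·x^3)·Dx + (196 - 16·x + 16·x^2)·Dx^2 + (-25 + 54·x - 12·x^2 + 8·x^3)·Dx^3  (order 3).
h: a_k = -5, -8, -45/2, -64, -1281/8, -384, -215039/240, …
ICs: h(0) = -5, h′(0) = -8, h′′(0) = -45.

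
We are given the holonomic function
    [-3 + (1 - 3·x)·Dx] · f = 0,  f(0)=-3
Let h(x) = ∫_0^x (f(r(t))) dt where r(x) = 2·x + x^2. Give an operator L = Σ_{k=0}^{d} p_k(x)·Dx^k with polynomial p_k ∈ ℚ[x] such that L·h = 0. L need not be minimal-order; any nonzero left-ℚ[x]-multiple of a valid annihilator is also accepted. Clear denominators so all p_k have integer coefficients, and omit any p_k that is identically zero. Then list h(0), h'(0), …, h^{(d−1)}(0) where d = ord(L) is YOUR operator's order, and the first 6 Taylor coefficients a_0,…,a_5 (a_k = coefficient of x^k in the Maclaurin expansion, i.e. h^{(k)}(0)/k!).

L = (6 + 6·x)·Dx + (-1 + 6·x + 3·x^2)·Dx^2  (order 2).
h: a_k = 0, -3, -9, -39, -189, -4887/5, …
ICs: h(0) = 0, h′(0) = -3.

f: a_k = -3, -9, -27, -81, -243, -729, …
f∘r: x↦r, Dx↦Dx/r' in L_f ⇒ L₀.
h=∫₀ˣh₀: take L = L₀·Dx.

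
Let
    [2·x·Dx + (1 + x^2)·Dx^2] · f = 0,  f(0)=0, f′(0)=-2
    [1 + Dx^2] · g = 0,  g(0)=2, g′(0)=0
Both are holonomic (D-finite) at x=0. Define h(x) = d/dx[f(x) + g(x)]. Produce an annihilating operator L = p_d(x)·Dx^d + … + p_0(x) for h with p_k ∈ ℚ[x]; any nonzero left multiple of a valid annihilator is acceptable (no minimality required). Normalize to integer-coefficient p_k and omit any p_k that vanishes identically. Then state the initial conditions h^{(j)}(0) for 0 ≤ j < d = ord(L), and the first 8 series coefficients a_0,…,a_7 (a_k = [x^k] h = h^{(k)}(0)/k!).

f: a_k = 0, -2, 0, 2/3, 0, -2/5, 0, 2/7, …
g: a_k = 2, 0, -1, 0, 1/12, 0, -1/360, 0, …
h₀=f+g: left-lcm gives L₀, ord ≤ 4.
h₀' ⇒ L via d/dx closure of L₀.
L = (-22·x + 28·x^3 + 2·x^5) + (-1 + 7·x^2 + 9·x^4 + x^6)·Dx + (-22·x + 28·x^3 + 2·x^5)·Dx^2 + (-1 + 7·x^2 + 9·x^4 + x^6)·Dx^3  (order 3).
h: a_k = -2, -2, 2, 1/3, -2, -1/60, 2, 1/2520, …
ICs: h(0) = -2, h′(0) = -2, h′′(0) = 4.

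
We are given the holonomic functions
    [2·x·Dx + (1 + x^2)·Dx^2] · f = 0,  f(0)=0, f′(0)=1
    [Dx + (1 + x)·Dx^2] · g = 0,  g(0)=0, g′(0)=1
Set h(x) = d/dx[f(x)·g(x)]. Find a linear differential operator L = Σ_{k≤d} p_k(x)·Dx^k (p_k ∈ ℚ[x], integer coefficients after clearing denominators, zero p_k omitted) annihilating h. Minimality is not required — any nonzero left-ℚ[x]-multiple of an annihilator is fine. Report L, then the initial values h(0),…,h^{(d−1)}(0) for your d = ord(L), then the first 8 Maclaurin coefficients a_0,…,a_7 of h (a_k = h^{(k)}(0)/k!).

L = (24 + 44·x + 80·x^2 + 156·x^3 + 120·x^4 + 52·x^5 + 4·x^7) + (18 + 124·x + 308·x^2 + 484·x^3 + 544·x^4 + 372·x^5 + 140·x^6 + 12·x^7 + 14·x^8)·Dx + (12 + 64·x + 192·x^2 + 312·x^3 + 360·x^4 + 312·x^5 + 192·x^6 + 72·x^7 + 12·x^8 + 8·x^9)·Dx^2 + (5 + 18·x + 37·x^2 + 56·x^3 + 66·x^4 + 60·x^5 + 42·x^6 + 24·x^7 + 9·x^8 + 2·x^9 + x^10)·Dx^3  (order 3).
h: a_k = 0, 2, -3/2, 0, -5/12, 26/15, -77/60, 0, …
ICs: h(0) = 0, h′(0) = 2, h′′(0) = -3.

f: a_k = 0, 1, 0, -1/3, 0, 1/5, 0, -1/7, …
g: a_k = 0, 1, -1/2, 1/3, -1/4, 1/5, -1/6, 1/7, …
Product ⇒ symmetric product L₀, ord ≤ 4.
Differentiate: ansatz ord ≤ ord L₀ ⇒ L.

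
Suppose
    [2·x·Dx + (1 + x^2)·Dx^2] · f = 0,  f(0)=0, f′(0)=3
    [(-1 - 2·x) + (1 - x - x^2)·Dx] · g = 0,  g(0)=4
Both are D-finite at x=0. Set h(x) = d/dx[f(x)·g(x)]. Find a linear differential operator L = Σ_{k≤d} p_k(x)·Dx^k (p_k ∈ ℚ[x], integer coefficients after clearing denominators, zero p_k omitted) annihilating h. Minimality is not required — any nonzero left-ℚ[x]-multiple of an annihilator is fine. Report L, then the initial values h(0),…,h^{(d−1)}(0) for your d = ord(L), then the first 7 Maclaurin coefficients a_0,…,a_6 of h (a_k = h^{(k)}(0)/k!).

f: a_k = 0, 3, 0, -1, 0, 3/5, 0, …
g: a_k = 4, 4, 8, 12, 20, 32, 52, …
Sym-product of L_f,L_g gives L₀ (≤ ord 2).
h=h₀': d/dx-closure on L₀ ⇒ L.
L = (2 + 30·x^2 + 24·x^3 + 36·x^4) + (4 + 10·x + 12·x^2 + 22·x^3 + 24·x^4 + 24·x^5)·Dx + (-1 - 2·x^2 + 4·x^3 + 2·x^4 + 4·x^5 + 3·x^6)·Dx^2  (order 2).
h: a_k = 12, 24, 60, 128, 272, 2592/5, 4868/5, …
ICs: h(0) = 12, h′(0) = 24.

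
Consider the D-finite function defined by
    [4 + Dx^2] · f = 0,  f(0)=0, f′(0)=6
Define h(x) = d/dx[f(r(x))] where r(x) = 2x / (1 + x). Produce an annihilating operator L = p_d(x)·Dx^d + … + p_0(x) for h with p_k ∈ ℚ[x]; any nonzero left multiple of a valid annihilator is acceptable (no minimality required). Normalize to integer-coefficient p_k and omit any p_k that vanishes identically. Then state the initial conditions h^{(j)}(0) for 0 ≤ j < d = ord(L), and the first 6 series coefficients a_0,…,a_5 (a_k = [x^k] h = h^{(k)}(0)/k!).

f: a_k = 0, 6, 0, -4, 0, 4/5, …
L₀ from L_f via x↦r, Dx↦r'^{-1}Dx.
h=h₀': d/dx-closure on L₀ ⇒ L.
L = (22 + 12·x + 6·x^2) + (6 + 18·x + 18·x^2 + 6·x^3)·Dx + (1 + 4·x + 6·x^2 + 4·x^3 + x^4)·Dx^2  (order 2).
h: a_k = 12, -24, -60, 336, -772, 1080, …
ICs: h(0) = 12, h′(0) = -24.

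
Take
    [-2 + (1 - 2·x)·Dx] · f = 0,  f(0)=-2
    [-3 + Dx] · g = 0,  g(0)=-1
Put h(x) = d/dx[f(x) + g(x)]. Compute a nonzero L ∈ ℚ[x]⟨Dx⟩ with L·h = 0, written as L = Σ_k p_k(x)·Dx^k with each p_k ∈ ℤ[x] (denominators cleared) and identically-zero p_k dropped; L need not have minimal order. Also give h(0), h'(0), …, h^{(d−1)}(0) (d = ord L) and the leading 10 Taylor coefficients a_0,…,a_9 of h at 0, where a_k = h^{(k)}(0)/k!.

L = (36 + 72·x) + (-15 - 36·x + 36·x^2)·Dx + (1 + 4·x - 12·x^2)·Dx^2  (order 2).
h: a_k = -7, -25, -123/2, -283/2, -2641/8, -30963/40, -143603/80, -2294489/560, -41289867/4480, -91751129/4480, …
ICs: h(0) = -7, h′(0) = -25.

f: a_k = -2, -4, -8, -16, -32, -64, -128, -256, -512, -1024, …
g: a_k = -1, -3, -9/2, -9/2, -27/8, -81/40, -81/80, -243/560, -729/4480, -243/4480, …
Sum ⇒ L₀ = lclm(L_f,L_g) in ℚ(x)⟨Dx⟩.
Differentiate: ansatz ord ≤ ord L₀ ⇒ L.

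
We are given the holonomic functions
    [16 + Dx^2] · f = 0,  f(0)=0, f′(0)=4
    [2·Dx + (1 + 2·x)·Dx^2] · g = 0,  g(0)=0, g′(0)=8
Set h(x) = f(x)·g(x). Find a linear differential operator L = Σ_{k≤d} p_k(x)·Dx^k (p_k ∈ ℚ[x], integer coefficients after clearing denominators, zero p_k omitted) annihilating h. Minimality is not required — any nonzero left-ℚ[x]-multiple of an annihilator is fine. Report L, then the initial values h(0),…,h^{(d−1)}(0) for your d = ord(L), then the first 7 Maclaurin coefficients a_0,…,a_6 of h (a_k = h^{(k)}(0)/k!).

f: a_k = 0, 4, 0, -32/3, 0, 128/15, 0, …
g: a_k = 0, 8, -8, 32/3, -16, 128/5, -128/3, …
h₀=f·g: eliminate ⇒ L₀, order ≤ 2·2.
L = (2688 + 27648·x + 93184·x^2 + 131072·x^3 + 65536·x^4) + (896 + 5888·x + 12288·x^2 + 8192·x^3)·Dx + (408 + 3712·x + 11904·x^2 + 16384·x^3 + 8192·x^4)·Dx^2 + (56 + 368·x + 768·x^2 + 512·x^3)·Dx^3 + (15 + 124·x + 380·x^2 + 512·x^3 + 256·x^4)·Dx^4  (order 4).
h: a_k = 0, 0, 32, -32, -128/3, 64/3, 512/9, …
ICs: h(0) = 0, h′(0) = 0, h′′(0) = 64, h′′′(0) = -192.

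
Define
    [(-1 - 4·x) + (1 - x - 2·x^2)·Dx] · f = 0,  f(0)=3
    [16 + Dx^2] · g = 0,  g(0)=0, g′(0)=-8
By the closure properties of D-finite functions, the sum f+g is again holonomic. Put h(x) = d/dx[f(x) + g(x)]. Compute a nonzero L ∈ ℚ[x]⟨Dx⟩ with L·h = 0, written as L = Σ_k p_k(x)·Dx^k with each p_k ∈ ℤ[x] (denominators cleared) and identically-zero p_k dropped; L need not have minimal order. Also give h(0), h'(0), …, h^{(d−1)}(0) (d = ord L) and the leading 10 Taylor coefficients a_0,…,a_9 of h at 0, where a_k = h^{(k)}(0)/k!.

L = (2880 + 9600·x + 20736·x^2 + 7680·x^3 + 15360·x^4 + 18432·x^5 + 12288·x^6) + (-368 - 1040·x + 2400·x^2 + 2048·x^3 - 2560·x^4 + 1536·x^5 + 7168·x^6 + 4096·x^7)·Dx + (180 + 600·x + 1296·x^2 + 480·x^3 + 960·x^4 + 1152·x^5 + 768·x^6)·Dx^2 + (-23 - 65·x + 150·x^2 + 128·x^3 - 160·x^4 + 96·x^5 + 448·x^6 + 256·x^7)·Dx^3  (order 3).
h: a_k = -5, 18, 109, 132, 689/3, 774, 82373/45, 4104, 2896109/315, 20490, …
ICs: h(0) = -5, h′(0) = 18, h′′(0) = 218.

f: a_k = 3, 3, 9, 15, 33, 63, 129, 255, 513, 1023, …
g: a_k = 0, -8, 0, 64/3, 0, -256/15, 0, 2048/315, 0, -4096/2835, …
f+g: L₀ = lclm(L_f,L_g), ord ≤ 1+2.
Derive L from L₀ (diff closure).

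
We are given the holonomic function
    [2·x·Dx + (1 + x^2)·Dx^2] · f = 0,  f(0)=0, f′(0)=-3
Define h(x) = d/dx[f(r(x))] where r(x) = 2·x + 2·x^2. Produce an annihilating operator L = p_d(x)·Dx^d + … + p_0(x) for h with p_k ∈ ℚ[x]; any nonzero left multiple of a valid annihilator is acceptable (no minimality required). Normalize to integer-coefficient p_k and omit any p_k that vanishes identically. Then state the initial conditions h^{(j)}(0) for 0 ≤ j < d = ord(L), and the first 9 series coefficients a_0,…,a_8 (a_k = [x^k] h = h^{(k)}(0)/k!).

f: a_k = 0, -3, 0, 1, 0, -3/5, 0, 3/7, 0, …
Change of var in L_f (x↦r) gives L₀.
Differentiate: ansatz ord ≤ ord L₀ ⇒ L.
L = (-2 + 8·x + 32·x^2 + 48·x^3 + 24·x^4) + (1 + 2·x + 4·x^2 + 16·x^3 + 20·x^4 + 8·x^5)·Dx  (order 1).
h: a_k = -6, -12, 24, 96, 24, -528, -960, 1536, 7968, …
ICs: h(0) = -6.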